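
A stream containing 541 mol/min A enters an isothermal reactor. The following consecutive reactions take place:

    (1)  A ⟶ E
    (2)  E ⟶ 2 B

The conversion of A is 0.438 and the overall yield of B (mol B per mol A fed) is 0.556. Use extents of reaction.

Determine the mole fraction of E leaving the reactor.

0.125

Conversion of A: A consumed = 1ξ₁ = 0.438 × 541 → ξ₁ = 237 mol/min.
Yield of B: 2ξ₂ / 541 = 0.556 → ξ₂ = 150.4 mol/min.
Outlet amounts (n = n₀ + Σ ν·ξ):
  A: 541 − 1(237) = 304
  E: 0 + 1(237) − 1(150.4) = 86.56
  B: 0 + 2(150.4) = 300.8
Total out = 691.4 mol/min; y_E = 86.56 / 691.4 = 0.1252.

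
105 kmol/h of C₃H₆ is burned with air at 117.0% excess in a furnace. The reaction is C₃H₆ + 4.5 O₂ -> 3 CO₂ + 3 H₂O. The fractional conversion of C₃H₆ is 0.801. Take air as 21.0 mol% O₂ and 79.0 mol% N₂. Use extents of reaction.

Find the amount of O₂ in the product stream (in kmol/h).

Stoichiometric O₂ = 4.5 × 105 = 472.5 kmol/h; O₂ fed = 472.5 × 2.170 = 1025 kmol/h.
N₂ fed = 1025 × 79/21 = 3857 kmol/h.
Fuel reacted = 0.801 × 105 → ξ = 84.11 kmol/h.
Outlet (n = n₀ + ν ξ):
  C₃H₆: 105 − 1(84.11) = 20.89
  O₂: 1025 − 4.5(84.11) = 646.9
  N₂: 3857 (inert)
  CO₂: 0 + 3(84.11) = 252.3
  H₂O: 0 + 3(84.11) = 252.3

647 kmol/h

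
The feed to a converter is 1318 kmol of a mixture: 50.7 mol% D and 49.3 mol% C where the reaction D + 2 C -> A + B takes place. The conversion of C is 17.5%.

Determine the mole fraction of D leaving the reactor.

0.485

C reacted = 0.175 × 649.8 = 113.7 kmol; ν_C = −2, so ξ = 113.7/2 = 56.86 kmol.
Outlet amounts (n = n₀ + ν ξ):
  D: 668.2 − 1(56.86) = 611.4
  C: 649.8 − 2(56.86) = 536.1
  A: 0 + 1(56.86) = 56.86
  B: 0 + 1(56.86) = 56.86
Total out = 1261 kmol; y_D = 611.4 / 1261 = 0.4848.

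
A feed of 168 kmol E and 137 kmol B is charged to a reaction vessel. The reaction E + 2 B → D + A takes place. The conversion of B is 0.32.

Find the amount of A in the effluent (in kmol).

21.9 kmol

B reacted = 0.32 × 137 = 43.84 kmol; ν_B = −2, so ξ = 43.84/2 = 21.92 kmol.
Outlet amounts (n = n₀ + ν ξ):
  E: 168 − 1(21.92) = 146.1
  B: 137 − 2(21.92) = 93.16
  D: 0 + 1(21.92) = 21.92
  A: 0 + 1(21.92) = 21.92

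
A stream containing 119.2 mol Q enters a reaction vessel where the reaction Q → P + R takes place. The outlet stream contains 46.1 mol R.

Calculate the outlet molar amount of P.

46.1 mol

For R: n = n₀ + 1ξ → 46.1 = 0 + 1ξ, giving ξ = 46.1 mol.
Outlet amounts (n = n₀ + ν ξ):
  Q: 119.2 − 1(46.1) = 73.1
  P: 0 + 1(46.1) = 46.1
  R: 0 + 1(46.1) = 46.1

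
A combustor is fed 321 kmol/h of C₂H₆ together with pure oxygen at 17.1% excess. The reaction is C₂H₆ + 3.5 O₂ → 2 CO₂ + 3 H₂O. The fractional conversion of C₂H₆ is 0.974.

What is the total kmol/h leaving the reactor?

Stoichiometric O₂ = 3.5 × 321 = 1124 kmol/h; O₂ fed = 1124 × 1.171 = 1316 kmol/h.
Fuel reacted = 0.974 × 321 → ξ = 312.7 kmol/h.
Outlet (n = n₀ + ν ξ):
  C₂H₆: 321 − 1(312.7) = 8.346
  O₂: 1316 − 3.5(312.7) = 221.3
  CO₂: 0 + 2(312.7) = 625.3
  H₂O: 0 + 3(312.7) = 938
Total out = 8.346 + 221.3 + 625.3 + 938 = 1793 kmol/h.

1790 kmol/h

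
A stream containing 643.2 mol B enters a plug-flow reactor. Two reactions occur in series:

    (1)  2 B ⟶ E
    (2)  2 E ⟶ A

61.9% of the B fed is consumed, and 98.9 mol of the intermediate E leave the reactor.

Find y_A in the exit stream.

Conversion of B: B consumed = 2ξ₁ = 0.619 × 643.2 → ξ₁ = 199.1 mol.
E balance: n_E = 0 + 1ξ₁ − 2ξ₂ = 98.9 → ξ₂ = (1·199.1 − 98.9)/2 = 50.09 mol.
Outlet amounts (n = n₀ + Σ ν·ξ):
  B: 643.2 − 2(199.1) = 245.1
  E: 0 + 1(199.1) − 2(50.09) = 98.9
  A: 0 + 1(50.09) = 50.09
Total out = 394 mol; y_A = 50.09 / 394 = 0.1271.

0.127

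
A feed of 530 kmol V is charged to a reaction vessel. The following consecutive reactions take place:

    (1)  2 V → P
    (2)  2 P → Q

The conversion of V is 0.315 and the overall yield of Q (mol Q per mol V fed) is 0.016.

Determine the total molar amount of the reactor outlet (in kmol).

Conversion of V: V consumed = 2ξ₁ = 0.315 × 530 → ξ₁ = 83.47 kmol.
Yield of Q: 1ξ₂ / 530 = 0.016 → ξ₂ = 8.48 kmol.
Outlet amounts (n = n₀ + Σ ν·ξ):
  V: 530 − 2(83.47) = 363.1
  P: 0 + 1(83.47) − 2(8.48) = 66.51
  Q: 0 + 1(8.48) = 8.48
Total out = 363.1 + 66.51 + 8.48 = 438 kmol.

438 kmol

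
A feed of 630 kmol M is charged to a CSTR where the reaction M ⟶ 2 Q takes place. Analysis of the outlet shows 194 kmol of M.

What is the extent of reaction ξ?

ξ = 436 kmol

For M: n = n₀ − 1ξ → 194 = 630 − 1ξ, giving ξ = 436 kmol.
Outlet amounts (n = n₀ + ν ξ):
  M: 630 − 1(436) = 194
  Q: 0 + 2(436) = 872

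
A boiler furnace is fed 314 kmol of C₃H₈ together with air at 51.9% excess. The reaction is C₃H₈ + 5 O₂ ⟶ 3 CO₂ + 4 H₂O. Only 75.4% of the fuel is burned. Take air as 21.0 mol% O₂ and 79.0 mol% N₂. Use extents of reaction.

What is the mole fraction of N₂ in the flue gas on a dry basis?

Stoichiometric O₂ = 5 × 314 = 1570 kmol; O₂ fed = 1570 × 1.519 = 2385 kmol.
N₂ fed = 2385 × 79/21 = 8972 kmol.
Fuel reacted = 0.754 × 314 → ξ = 236.8 kmol.
Outlet (n = n₀ + ν ξ):
  C₃H₈: 314 − 1(236.8) = 77.24
  O₂: 2385 − 5(236.8) = 1201
  N₂: 8972 (inert)
  CO₂: 0 + 3(236.8) = 710.3
  H₂O: 0 + 4(236.8) = 947
Dry total = 10960 kmol; y_N₂ (dry) = 8972 / 10960 = 0.8186.

0.819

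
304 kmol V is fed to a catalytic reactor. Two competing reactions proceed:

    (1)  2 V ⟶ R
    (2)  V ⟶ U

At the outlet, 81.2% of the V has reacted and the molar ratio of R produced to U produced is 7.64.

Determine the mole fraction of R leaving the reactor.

Conversion of V: V consumed = 0.812 × 304 = 246.8 kmol = 2ξ₁ + 1ξ₂.
Selectivity: 1ξ₁ / (1ξ₂) = 7.64 → ξ₁ = 7.64 ξ₂.
Substitute: (2·7.64 + 1) ξ₂ = 246.8 → ξ₂ = 15.16 kmol, ξ₁ = 115.8 kmol.
Outlet amounts (n = n₀ + Σ ν·ξ):
  V: 304 − 2(115.8) − 1(15.16) = 57.15
  R: 0 + 1(115.8) = 115.8
  U: 0 + 1(15.16) = 15.16
Total out = 188.2 kmol; y_R = 115.8 / 188.2 = 0.6157.

0.616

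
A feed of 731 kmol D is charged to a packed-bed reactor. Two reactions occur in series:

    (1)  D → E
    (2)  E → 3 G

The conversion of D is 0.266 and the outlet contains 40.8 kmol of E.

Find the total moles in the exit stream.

1040 kmol

Conversion of D: D consumed = 1ξ₁ = 0.266 × 731 → ξ₁ = 194.4 kmol.
E balance: n_E = 0 + 1ξ₁ − 1ξ₂ = 40.8 → ξ₂ = (1·194.4 − 40.8)/1 = 153.6 kmol.
Outlet amounts (n = n₀ + Σ ν·ξ):
  D: 731 − 1(194.4) = 536.6
  E: 0 + 1(194.4) − 1(153.6) = 40.8
  G: 0 + 3(153.6) = 460.9
Total out = 536.6 + 40.8 + 460.9 = 1038 kmol.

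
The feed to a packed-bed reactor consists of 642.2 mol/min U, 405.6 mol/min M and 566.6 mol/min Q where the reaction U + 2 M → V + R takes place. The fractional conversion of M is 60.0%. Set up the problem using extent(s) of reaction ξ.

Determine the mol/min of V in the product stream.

122 mol/min

M reacted = 0.6 × 405.6 = 243.4 mol/min; ν_M = −2, so ξ = 243.4/2 = 121.7 mol/min.
Outlet amounts (n = n₀ + ν ξ):
  U: 642.2 − 1(121.7) = 520.5
  M: 405.6 − 2(121.7) = 162.2
  V: 0 + 1(121.7) = 121.7
  R: 0 + 1(121.7) = 121.7
  Q: 566.6 (inert)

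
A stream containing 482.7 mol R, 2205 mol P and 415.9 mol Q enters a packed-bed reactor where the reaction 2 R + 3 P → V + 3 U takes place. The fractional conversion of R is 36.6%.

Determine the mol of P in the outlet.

R reacted = 0.366 × 482.7 = 176.7 mol; ν_R = −2, so ξ = 176.7/2 = 88.33 mol.
Outlet amounts (n = n₀ + ν ξ):
  R: 482.7 − 2(88.33) = 306
  P: 2205 − 3(88.33) = 1940
  V: 0 + 1(88.33) = 88.33
  U: 0 + 3(88.33) = 265
  Q: 415.9 (inert)

1940 mol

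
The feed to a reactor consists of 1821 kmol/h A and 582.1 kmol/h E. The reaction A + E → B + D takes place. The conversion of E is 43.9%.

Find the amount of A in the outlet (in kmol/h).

1570 kmol/h

E reacted = 0.439 × 582.1 = 255.5 kmol/h; ν_E = −1, so ξ = 255.5/1 = 255.5 kmol/h.
Outlet amounts (n = n₀ + ν ξ):
  A: 1821 − 1(255.5) = 1565
  E: 582.1 − 1(255.5) = 326.6
  B: 0 + 1(255.5) = 255.5
  D: 0 + 1(255.5) = 255.5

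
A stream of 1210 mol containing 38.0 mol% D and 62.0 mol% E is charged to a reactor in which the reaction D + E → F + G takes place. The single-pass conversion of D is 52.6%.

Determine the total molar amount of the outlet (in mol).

D reacted = 0.526 × 459.8 = 241.9 mol; ν_D = −1, so ξ = 241.9/1 = 241.9 mol.
Outlet amounts (n = n₀ + ν ξ):
  D: 459.8 − 1(241.9) = 217.9
  E: 750.2 − 1(241.9) = 508.3
  F: 0 + 1(241.9) = 241.9
  G: 0 + 1(241.9) = 241.9
Total out = 217.9 + 508.3 + 241.9 + 241.9 = 1210 mol.

1210 mol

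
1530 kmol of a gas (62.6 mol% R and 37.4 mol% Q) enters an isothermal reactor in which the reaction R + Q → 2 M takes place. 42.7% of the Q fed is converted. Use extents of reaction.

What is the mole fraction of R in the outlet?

Q reacted = 0.427 × 572.2 = 244.3 kmol; ν_Q = −1, so ξ = 244.3/1 = 244.3 kmol.
Outlet amounts (n = n₀ + ν ξ):
  R: 957.8 − 1(244.3) = 713.4
  Q: 572.2 − 1(244.3) = 327.9
  M: 0 + 2(244.3) = 488.7
Total out = 1530 kmol; y_R = 713.4 / 1530 = 0.4663.

0.466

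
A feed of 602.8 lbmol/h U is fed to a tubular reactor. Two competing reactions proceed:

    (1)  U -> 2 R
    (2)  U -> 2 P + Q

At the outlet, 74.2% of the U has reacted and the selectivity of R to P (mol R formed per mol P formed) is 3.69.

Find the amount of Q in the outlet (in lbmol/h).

95.4 lbmol/h

Conversion of U: U consumed = 0.742 × 602.8 = 447.3 lbmol/h = 1ξ₁ + 1ξ₂.
Selectivity: 2ξ₁ / (2ξ₂) = 3.69 → ξ₁ = 3.69 ξ₂.
Substitute: (1·3.69 + 1) ξ₂ = 447.3 → ξ₂ = 95.37 lbmol/h, ξ₁ = 351.9 lbmol/h.
Outlet amounts (n = n₀ + Σ ν·ξ):
  U: 602.8 − 1(351.9) − 1(95.37) = 155.5
  R: 0 + 2(351.9) = 703.8
  P: 0 + 2(95.37) = 190.7
  Q: 0 + 1(95.37) = 95.37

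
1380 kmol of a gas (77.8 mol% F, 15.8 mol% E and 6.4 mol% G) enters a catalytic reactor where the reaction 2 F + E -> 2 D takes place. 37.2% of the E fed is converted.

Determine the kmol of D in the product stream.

E reacted = 0.372 × 218 = 81.11 kmol; ν_E = −1, so ξ = 81.11/1 = 81.11 kmol.
Outlet amounts (n = n₀ + ν ξ):
  F: 1074 − 2(81.11) = 911.4
  E: 218 − 1(81.11) = 136.9
  D: 0 + 2(81.11) = 162.2
  G: 88.32 (inert)

162 kmol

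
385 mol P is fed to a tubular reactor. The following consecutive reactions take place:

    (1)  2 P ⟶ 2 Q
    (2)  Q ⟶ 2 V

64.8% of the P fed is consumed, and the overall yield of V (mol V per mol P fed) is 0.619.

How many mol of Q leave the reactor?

130 mol

Conversion of P: P consumed = 2ξ₁ = 0.648 × 385 → ξ₁ = 124.7 mol.
Yield of V: 2ξ₂ / 385 = 0.619 → ξ₂ = 119.2 mol.
Outlet amounts (n = n₀ + Σ ν·ξ):
  P: 385 − 2(124.7) = 135.5
  Q: 0 + 2(124.7) − 1(119.2) = 130.3
  V: 0 + 2(119.2) = 238.3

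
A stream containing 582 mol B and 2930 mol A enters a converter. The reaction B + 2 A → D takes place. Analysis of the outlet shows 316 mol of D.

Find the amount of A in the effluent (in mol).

For D: n = n₀ + 1ξ → 316 = 0 + 1ξ, giving ξ = 316 mol.
Outlet amounts (n = n₀ + ν ξ):
  B: 582 − 1(316) = 266
  A: 2930 − 2(316) = 2298
  D: 0 + 1(316) = 316

2300 mol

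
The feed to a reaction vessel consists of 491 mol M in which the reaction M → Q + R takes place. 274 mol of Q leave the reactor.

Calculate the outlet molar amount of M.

For Q: n = n₀ + 1ξ → 274 = 0 + 1ξ, giving ξ = 274 mol.
Outlet amounts (n = n₀ + ν ξ):
  M: 491 − 1(274) = 217
  Q: 0 + 1(274) = 274
  R: 0 + 1(274) = 274

217 mol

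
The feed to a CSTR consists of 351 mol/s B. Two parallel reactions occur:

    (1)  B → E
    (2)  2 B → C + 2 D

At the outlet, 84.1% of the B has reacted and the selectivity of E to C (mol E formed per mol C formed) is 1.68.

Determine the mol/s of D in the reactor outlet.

160 mol/s

Conversion of B: B consumed = 0.841 × 351 = 295.2 mol/s = 1ξ₁ + 2ξ₂.
Selectivity: 1ξ₁ / (1ξ₂) = 1.68 → ξ₁ = 1.68 ξ₂.
Substitute: (1·1.68 + 2) ξ₂ = 295.2 → ξ₂ = 80.21 mol/s, ξ₁ = 134.8 mol/s.
Outlet amounts (n = n₀ + Σ ν·ξ):
  B: 351 − 1(134.8) − 2(80.21) = 55.81
  E: 0 + 1(134.8) = 134.8
  C: 0 + 1(80.21) = 80.21
  D: 0 + 2(80.21) = 160.4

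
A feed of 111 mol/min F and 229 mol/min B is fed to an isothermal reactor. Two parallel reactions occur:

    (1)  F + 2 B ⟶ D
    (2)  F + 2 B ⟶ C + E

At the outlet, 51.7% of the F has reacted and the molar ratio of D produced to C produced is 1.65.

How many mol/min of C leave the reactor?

21.7 mol/min

Conversion of F: F consumed = 0.517 × 111 = 57.39 mol/min = 1ξ₁ + 1ξ₂.
Selectivity: 1ξ₁ / (1ξ₂) = 1.65 → ξ₁ = 1.65 ξ₂.
Substitute: (1·1.65 + 1) ξ₂ = 57.39 → ξ₂ = 21.66 mol/min, ξ₁ = 35.73 mol/min.
Outlet amounts (n = n₀ + Σ ν·ξ):
  F: 111 − 1(35.73) − 1(21.66) = 53.61
  B: 229 − 2(35.73) − 2(21.66) = 114.2
  D: 0 + 1(35.73) = 35.73
  C: 0 + 1(21.66) = 21.66
  E: 0 + 1(21.66) = 21.66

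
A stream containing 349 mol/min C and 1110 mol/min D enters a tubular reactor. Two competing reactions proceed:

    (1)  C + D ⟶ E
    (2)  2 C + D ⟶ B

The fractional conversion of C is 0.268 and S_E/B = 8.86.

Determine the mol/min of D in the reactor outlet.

1030 mol/min

Conversion of C: C consumed = 0.268 × 349 = 93.53 mol/min = 1ξ₁ + 2ξ₂.
Selectivity: 1ξ₁ / (1ξ₂) = 8.86 → ξ₁ = 8.86 ξ₂.
Substitute: (1·8.86 + 2) ξ₂ = 93.53 → ξ₂ = 8.613 mol/min, ξ₁ = 76.31 mol/min.
Outlet amounts (n = n₀ + Σ ν·ξ):
  C: 349 − 1(76.31) − 2(8.613) = 255.5
  D: 1110 − 1(76.31) − 1(8.613) = 1025
  E: 0 + 1(76.31) = 76.31
  B: 0 + 1(8.613) = 8.613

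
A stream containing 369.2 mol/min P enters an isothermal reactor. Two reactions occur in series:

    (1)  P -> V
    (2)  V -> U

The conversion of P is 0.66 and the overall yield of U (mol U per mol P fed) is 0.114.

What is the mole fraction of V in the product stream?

0.546

Conversion of P: P consumed = 1ξ₁ = 0.66 × 369.2 → ξ₁ = 243.7 mol/min.
Yield of U: 1ξ₂ / 369.2 = 0.114 → ξ₂ = 42.09 mol/min.
Outlet amounts (n = n₀ + Σ ν·ξ):
  P: 369.2 − 1(243.7) = 125.5
  V: 0 + 1(243.7) − 1(42.09) = 201.6
  U: 0 + 1(42.09) = 42.09
Total out = 369.2 mol/min; y_V = 201.6 / 369.2 = 0.546.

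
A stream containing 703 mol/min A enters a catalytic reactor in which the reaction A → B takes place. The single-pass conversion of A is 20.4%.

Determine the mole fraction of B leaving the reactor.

A reacted = 0.204 × 703 = 143.4 mol/min; ν_A = −1, so ξ = 143.4/1 = 143.4 mol/min.
Outlet amounts (n = n₀ + ν ξ):
  A: 703 − 1(143.4) = 559.6
  B: 0 + 1(143.4) = 143.4
Total out = 703 mol/min; y_B = 143.4 / 703 = 0.204.

0.204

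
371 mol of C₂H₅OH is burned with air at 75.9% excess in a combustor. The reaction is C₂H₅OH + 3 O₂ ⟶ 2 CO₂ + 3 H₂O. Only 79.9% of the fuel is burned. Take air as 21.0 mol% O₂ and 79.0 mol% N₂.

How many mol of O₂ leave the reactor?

Stoichiometric O₂ = 3 × 371 = 1113 mol; O₂ fed = 1113 × 1.759 = 1958 mol.
N₂ fed = 1958 × 79/21 = 7365 mol.
Fuel reacted = 0.799 × 371 → ξ = 296.4 mol.
Outlet (n = n₀ + ν ξ):
  C₂H₅OH: 371 − 1(296.4) = 74.57
  O₂: 1958 − 3(296.4) = 1068
  N₂: 7365 (inert)
  CO₂: 0 + 2(296.4) = 592.9
  H₂O: 0 + 3(296.4) = 889.3

1070 mol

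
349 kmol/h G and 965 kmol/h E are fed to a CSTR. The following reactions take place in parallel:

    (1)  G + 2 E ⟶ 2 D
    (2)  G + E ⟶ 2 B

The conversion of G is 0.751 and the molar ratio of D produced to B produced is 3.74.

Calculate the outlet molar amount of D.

414 kmol/h

Conversion of G: G consumed = 0.751 × 349 = 262.1 kmol/h = 1ξ₁ + 1ξ₂.
Selectivity: 2ξ₁ / (2ξ₂) = 3.74 → ξ₁ = 3.74 ξ₂.
Substitute: (1·3.74 + 1) ξ₂ = 262.1 → ξ₂ = 55.3 kmol/h, ξ₁ = 206.8 kmol/h.
Outlet amounts (n = n₀ + Σ ν·ξ):
  G: 349 − 1(206.8) − 1(55.3) = 86.9
  E: 965 − 2(206.8) − 1(55.3) = 496.1
  D: 0 + 2(206.8) = 413.6
  B: 0 + 2(55.3) = 110.6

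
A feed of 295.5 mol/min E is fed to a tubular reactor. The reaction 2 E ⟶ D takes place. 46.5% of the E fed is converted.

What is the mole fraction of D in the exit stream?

E reacted = 0.465 × 295.5 = 137.4 mol/min; ν_E = −2, so ξ = 137.4/2 = 68.7 mol/min.
Outlet amounts (n = n₀ + ν ξ):
  E: 295.5 − 2(68.7) = 158.1
  D: 0 + 1(68.7) = 68.7
Total out = 226.8 mol/min; y_D = 68.7 / 226.8 = 0.3029.

0.303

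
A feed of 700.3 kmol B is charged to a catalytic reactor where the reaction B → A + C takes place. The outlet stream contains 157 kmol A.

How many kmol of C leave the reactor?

157 kmol

For A: n = n₀ + 1ξ → 157 = 0 + 1ξ, giving ξ = 157 kmol.
Outlet amounts (n = n₀ + ν ξ):
  B: 700.3 − 1(157) = 543.3
  A: 0 + 1(157) = 157
  C: 0 + 1(157) = 157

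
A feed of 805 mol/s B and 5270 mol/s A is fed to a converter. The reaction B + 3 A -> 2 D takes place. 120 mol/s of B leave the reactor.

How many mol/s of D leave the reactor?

For B: n = n₀ − 1ξ → 120 = 805 − 1ξ, giving ξ = 685 mol/s.
Outlet amounts (n = n₀ + ν ξ):
  B: 805 − 1(685) = 120
  A: 5270 − 3(685) = 3215
  D: 0 + 2(685) = 1370

1370 mol/s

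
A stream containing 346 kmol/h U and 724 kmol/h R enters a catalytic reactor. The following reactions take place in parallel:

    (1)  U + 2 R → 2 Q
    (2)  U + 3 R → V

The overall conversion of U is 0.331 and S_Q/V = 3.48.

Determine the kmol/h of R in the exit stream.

Conversion of U: U consumed = 0.331 × 346 = 114.5 kmol/h = 1ξ₁ + 1ξ₂.
Selectivity: 2ξ₁ / (1ξ₂) = 3.48 → ξ₁ = 1.74 ξ₂.
Substitute: (1·1.74 + 1) ξ₂ = 114.5 → ξ₂ = 41.8 kmol/h, ξ₁ = 72.73 kmol/h.
Outlet amounts (n = n₀ + Σ ν·ξ):
  U: 346 − 1(72.73) − 1(41.8) = 231.5
  R: 724 − 2(72.73) − 3(41.8) = 453.2
  Q: 0 + 2(72.73) = 145.5
  V: 0 + 1(41.8) = 41.8

453 kmol/h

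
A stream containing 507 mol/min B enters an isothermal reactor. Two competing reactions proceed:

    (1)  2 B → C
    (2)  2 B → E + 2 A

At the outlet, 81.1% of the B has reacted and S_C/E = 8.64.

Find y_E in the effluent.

Conversion of B: B consumed = 0.811 × 507 = 411.2 mol/min = 2ξ₁ + 2ξ₂.
Selectivity: 1ξ₁ / (1ξ₂) = 8.64 → ξ₁ = 8.64 ξ₂.
Substitute: (2·8.64 + 2) ξ₂ = 411.2 → ξ₂ = 21.33 mol/min, ξ₁ = 184.3 mol/min.
Outlet amounts (n = n₀ + Σ ν·ξ):
  B: 507 − 2(184.3) − 2(21.33) = 95.82
  C: 0 + 1(184.3) = 184.3
  E: 0 + 1(21.33) = 21.33
  A: 0 + 2(21.33) = 42.65
Total out = 344.1 mol/min; y_E = 21.33 / 344.1 = 0.06198.

0.062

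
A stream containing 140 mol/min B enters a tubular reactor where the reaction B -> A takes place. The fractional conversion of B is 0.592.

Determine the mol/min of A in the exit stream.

B reacted = 0.592 × 140 = 82.88 mol/min; ν_B = −1, so ξ = 82.88/1 = 82.88 mol/min.
Outlet amounts (n = n₀ + ν ξ):
  B: 140 − 1(82.88) = 57.12
  A: 0 + 1(82.88) = 82.88

82.9 mol/min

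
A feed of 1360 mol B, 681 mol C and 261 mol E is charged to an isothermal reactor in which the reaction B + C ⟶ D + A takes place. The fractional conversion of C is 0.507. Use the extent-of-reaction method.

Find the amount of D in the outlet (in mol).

345 mol

C reacted = 0.507 × 681 = 345.3 mol; ν_C = −1, so ξ = 345.3/1 = 345.3 mol.
Outlet amounts (n = n₀ + ν ξ):
  B: 1360 − 1(345.3) = 1015
  C: 681 − 1(345.3) = 335.7
  D: 0 + 1(345.3) = 345.3
  A: 0 + 1(345.3) = 345.3
  E: 261 (inert)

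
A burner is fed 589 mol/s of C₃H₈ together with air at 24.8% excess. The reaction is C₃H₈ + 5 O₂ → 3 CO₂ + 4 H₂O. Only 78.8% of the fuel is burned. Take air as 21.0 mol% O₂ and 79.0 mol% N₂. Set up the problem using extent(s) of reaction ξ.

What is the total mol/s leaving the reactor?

Stoichiometric O₂ = 5 × 589 = 2945 mol/s; O₂ fed = 2945 × 1.248 = 3675 mol/s.
N₂ fed = 3675 × 79/21 = 13830 mol/s.
Fuel reacted = 0.788 × 589 → ξ = 464.1 mol/s.
Outlet (n = n₀ + ν ξ):
  C₃H₈: 589 − 1(464.1) = 124.9
  O₂: 3675 − 5(464.1) = 1355
  N₂: 13830 (inert)
  CO₂: 0 + 3(464.1) = 1392
  H₂O: 0 + 4(464.1) = 1857
Total out = 124.9 + 1355 + 13830 + 1392 + 1857 = 18550 mol/s.

18600 mol/s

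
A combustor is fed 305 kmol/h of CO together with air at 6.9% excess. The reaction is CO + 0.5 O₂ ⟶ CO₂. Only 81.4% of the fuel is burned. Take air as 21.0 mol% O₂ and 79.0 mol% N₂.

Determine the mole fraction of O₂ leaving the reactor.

0.0406

Stoichiometric O₂ = 0.5 × 305 = 152.5 kmol/h; O₂ fed = 152.5 × 1.069 = 163 kmol/h.
N₂ fed = 163 × 79/21 = 613.3 kmol/h.
Fuel reacted = 0.814 × 305 → ξ = 248.3 kmol/h.
Outlet (n = n₀ + ν ξ):
  CO: 305 − 1(248.3) = 56.73
  O₂: 163 − 0.5(248.3) = 38.89
  N₂: 613.3 (inert)
  CO₂: 0 + 1(248.3) = 248.3
Total out = 957.2 kmol/h; y_O₂ = 38.89 / 957.2 = 0.04063.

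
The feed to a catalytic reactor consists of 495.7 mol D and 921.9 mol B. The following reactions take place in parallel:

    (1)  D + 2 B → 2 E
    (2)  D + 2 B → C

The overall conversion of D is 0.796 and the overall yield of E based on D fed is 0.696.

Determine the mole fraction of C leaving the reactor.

0.277

Yield of E: 2ξ₁ / 495.7 = 0.696 → ξ₁ = 172.5 mol.
Conversion of D: 1ξ₁ + 1ξ₂ = 0.796 × 495.7 = 394.6 → ξ₂ = 222.1 mol.
Outlet amounts (n = n₀ + Σ ν·ξ):
  D: 495.7 − 1(172.5) − 1(222.1) = 101.1
  B: 921.9 − 2(172.5) − 2(222.1) = 132.7
  E: 0 + 2(172.5) = 345
  C: 0 + 1(222.1) = 222.1
Total out = 800.9 mol; y_C = 222.1 / 800.9 = 0.2773.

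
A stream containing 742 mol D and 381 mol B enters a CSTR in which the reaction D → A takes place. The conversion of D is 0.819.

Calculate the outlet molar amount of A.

608 mol

D reacted = 0.819 × 742 = 607.7 mol; ν_D = −1, so ξ = 607.7/1 = 607.7 mol.
Outlet amounts (n = n₀ + ν ξ):
  D: 742 − 1(607.7) = 134.3
  A: 0 + 1(607.7) = 607.7
  B: 381 (inert)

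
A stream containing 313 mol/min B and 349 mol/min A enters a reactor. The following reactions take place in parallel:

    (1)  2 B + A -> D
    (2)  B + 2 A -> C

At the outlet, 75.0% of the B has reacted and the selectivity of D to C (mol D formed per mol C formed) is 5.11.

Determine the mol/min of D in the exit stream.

107 mol/min

Conversion of B: B consumed = 0.75 × 313 = 234.8 mol/min = 2ξ₁ + 1ξ₂.
Selectivity: 1ξ₁ / (1ξ₂) = 5.11 → ξ₁ = 5.11 ξ₂.
Substitute: (2·5.11 + 1) ξ₂ = 234.8 → ξ₂ = 20.92 mol/min, ξ₁ = 106.9 mol/min.
Outlet amounts (n = n₀ + Σ ν·ξ):
  B: 313 − 2(106.9) − 1(20.92) = 78.25
  A: 349 − 1(106.9) − 2(20.92) = 200.2
  D: 0 + 1(106.9) = 106.9
  C: 0 + 1(20.92) = 20.92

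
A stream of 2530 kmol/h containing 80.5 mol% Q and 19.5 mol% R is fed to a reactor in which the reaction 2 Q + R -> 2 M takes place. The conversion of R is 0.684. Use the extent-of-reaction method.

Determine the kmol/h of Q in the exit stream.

R reacted = 0.684 × 493.4 = 337.5 kmol/h; ν_R = −1, so ξ = 337.5/1 = 337.5 kmol/h.
Outlet amounts (n = n₀ + ν ξ):
  Q: 2037 − 2(337.5) = 1362
  R: 493.4 − 1(337.5) = 155.9
  M: 0 + 2(337.5) = 674.9

1360 kmol/h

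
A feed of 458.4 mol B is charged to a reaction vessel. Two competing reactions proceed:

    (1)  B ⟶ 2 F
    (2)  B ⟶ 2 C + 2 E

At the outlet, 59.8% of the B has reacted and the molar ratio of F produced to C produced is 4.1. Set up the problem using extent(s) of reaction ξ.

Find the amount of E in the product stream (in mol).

Conversion of B: B consumed = 0.598 × 458.4 = 274.1 mol = 1ξ₁ + 1ξ₂.
Selectivity: 2ξ₁ / (2ξ₂) = 4.1 → ξ₁ = 4.1 ξ₂.
Substitute: (1·4.1 + 1) ξ₂ = 274.1 → ξ₂ = 53.75 mol, ξ₁ = 220.4 mol.
Outlet amounts (n = n₀ + Σ ν·ξ):
  B: 458.4 − 1(220.4) − 1(53.75) = 184.3
  F: 0 + 2(220.4) = 440.7
  C: 0 + 2(53.75) = 107.5
  E: 0 + 2(53.75) = 107.5

107 mol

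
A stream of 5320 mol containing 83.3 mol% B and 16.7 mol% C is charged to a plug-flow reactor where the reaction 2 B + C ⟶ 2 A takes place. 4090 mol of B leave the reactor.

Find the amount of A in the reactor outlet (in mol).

342 mol

For B: n = n₀ − 2ξ → 4090 = 4432 − 2ξ, giving ξ = 170.8 mol.
Outlet amounts (n = n₀ + ν ξ):
  B: 4432 − 2(170.8) = 4090
  C: 888.4 − 1(170.8) = 717.7
  A: 0 + 2(170.8) = 341.6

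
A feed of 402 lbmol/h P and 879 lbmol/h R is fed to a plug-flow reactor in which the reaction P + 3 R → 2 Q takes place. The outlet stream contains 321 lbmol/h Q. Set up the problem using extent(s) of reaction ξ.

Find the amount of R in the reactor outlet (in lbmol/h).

For Q: n = n₀ + 2ξ → 321 = 0 + 2ξ, giving ξ = 160.5 lbmol/h.
Outlet amounts (n = n₀ + ν ξ):
  P: 402 − 1(160.5) = 241.5
  R: 879 − 3(160.5) = 397.5
  Q: 0 + 2(160.5) = 321

398 lbmol/h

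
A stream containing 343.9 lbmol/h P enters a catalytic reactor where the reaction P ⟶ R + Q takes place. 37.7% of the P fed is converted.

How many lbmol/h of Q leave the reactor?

130 lbmol/h

P reacted = 0.377 × 343.9 = 129.7 lbmol/h; ν_P = −1, so ξ = 129.7/1 = 129.7 lbmol/h.
Outlet amounts (n = n₀ + ν ξ):
  P: 343.9 − 1(129.7) = 214.2
  R: 0 + 1(129.7) = 129.7
  Q: 0 + 1(129.7) = 129.7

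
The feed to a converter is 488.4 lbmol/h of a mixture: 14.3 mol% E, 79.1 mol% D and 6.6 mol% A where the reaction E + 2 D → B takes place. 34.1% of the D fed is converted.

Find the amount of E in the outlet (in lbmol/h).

3.97 lbmol/h

D reacted = 0.341 × 386.3 = 131.7 lbmol/h; ν_D = −2, so ξ = 131.7/2 = 65.87 lbmol/h.
Outlet amounts (n = n₀ + ν ξ):
  E: 69.84 − 1(65.87) = 3.973
  D: 386.3 − 2(65.87) = 254.6
  B: 0 + 1(65.87) = 65.87
  A: 32.23 (inert)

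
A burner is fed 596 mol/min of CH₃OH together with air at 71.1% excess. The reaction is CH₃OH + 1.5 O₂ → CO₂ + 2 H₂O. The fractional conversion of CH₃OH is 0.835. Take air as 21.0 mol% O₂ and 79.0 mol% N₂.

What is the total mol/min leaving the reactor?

8130 mol/min

Stoichiometric O₂ = 1.5 × 596 = 894 mol/min; O₂ fed = 894 × 1.711 = 1530 mol/min.
N₂ fed = 1530 × 79/21 = 5754 mol/min.
Fuel reacted = 0.835 × 596 → ξ = 497.7 mol/min.
Outlet (n = n₀ + ν ξ):
  CH₃OH: 596 − 1(497.7) = 98.34
  O₂: 1530 − 1.5(497.7) = 783.1
  N₂: 5754 (inert)
  CO₂: 0 + 1(497.7) = 497.7
  H₂O: 0 + 2(497.7) = 995.3
Total out = 98.34 + 783.1 + 5754 + 497.7 + 995.3 = 8129 mol/min.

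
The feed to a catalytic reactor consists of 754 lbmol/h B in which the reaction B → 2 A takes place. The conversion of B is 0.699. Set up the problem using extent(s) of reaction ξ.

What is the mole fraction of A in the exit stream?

B reacted = 0.699 × 754 = 527 lbmol/h; ν_B = −1, so ξ = 527/1 = 527 lbmol/h.
Outlet amounts (n = n₀ + ν ξ):
  B: 754 − 1(527) = 227
  A: 0 + 2(527) = 1054
Total out = 1281 lbmol/h; y_A = 1054 / 1281 = 0.8228.

0.823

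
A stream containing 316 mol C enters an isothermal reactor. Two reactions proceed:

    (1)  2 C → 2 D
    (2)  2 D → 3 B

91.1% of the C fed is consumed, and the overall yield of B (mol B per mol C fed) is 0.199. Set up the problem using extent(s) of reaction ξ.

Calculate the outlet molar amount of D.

246 mol

Conversion of C: C consumed = 2ξ₁ = 0.911 × 316 → ξ₁ = 143.9 mol.
Yield of B: 3ξ₂ / 316 = 0.199 → ξ₂ = 20.96 mol.
Outlet amounts (n = n₀ + Σ ν·ξ):
  C: 316 − 2(143.9) = 28.12
  D: 0 + 2(143.9) − 2(20.96) = 246
  B: 0 + 3(20.96) = 62.88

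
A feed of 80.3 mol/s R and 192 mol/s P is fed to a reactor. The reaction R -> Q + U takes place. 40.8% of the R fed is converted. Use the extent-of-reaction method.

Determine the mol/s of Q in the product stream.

32.8 mol/s

R reacted = 0.408 × 80.3 = 32.76 mol/s; ν_R = −1, so ξ = 32.76/1 = 32.76 mol/s.
Outlet amounts (n = n₀ + ν ξ):
  R: 80.3 − 1(32.76) = 47.54
  Q: 0 + 1(32.76) = 32.76
  U: 0 + 1(32.76) = 32.76
  P: 192 (inert)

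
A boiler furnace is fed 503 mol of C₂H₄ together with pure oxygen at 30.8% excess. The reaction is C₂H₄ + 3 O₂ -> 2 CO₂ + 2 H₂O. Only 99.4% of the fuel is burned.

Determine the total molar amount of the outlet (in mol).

Stoichiometric O₂ = 3 × 503 = 1509 mol; O₂ fed = 1509 × 1.308 = 1974 mol.
Fuel reacted = 0.994 × 503 → ξ = 500 mol.
Outlet (n = n₀ + ν ξ):
  C₂H₄: 503 − 1(500) = 3.018
  O₂: 1974 − 3(500) = 473.8
  CO₂: 0 + 2(500) = 1000
  H₂O: 0 + 2(500) = 1000
Total out = 3.018 + 473.8 + 1000 + 1000 = 2477 mol.

2480 mol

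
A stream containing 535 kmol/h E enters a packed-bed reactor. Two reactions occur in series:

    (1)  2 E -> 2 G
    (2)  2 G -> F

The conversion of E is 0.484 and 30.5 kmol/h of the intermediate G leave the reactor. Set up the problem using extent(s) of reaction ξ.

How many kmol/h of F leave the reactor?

114 kmol/h

Conversion of E: E consumed = 2ξ₁ = 0.484 × 535 → ξ₁ = 129.5 kmol/h.
G balance: n_G = 0 + 2ξ₁ − 2ξ₂ = 30.5 → ξ₂ = (2·129.5 − 30.5)/2 = 114.2 kmol/h.
Outlet amounts (n = n₀ + Σ ν·ξ):
  E: 535 − 2(129.5) = 276.1
  G: 0 + 2(129.5) − 2(114.2) = 30.5
  F: 0 + 1(114.2) = 114.2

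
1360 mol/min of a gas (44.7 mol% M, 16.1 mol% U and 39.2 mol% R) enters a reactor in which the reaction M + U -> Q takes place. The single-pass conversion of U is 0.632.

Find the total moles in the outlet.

1220 mol/min

U reacted = 0.632 × 219 = 138.4 mol/min; ν_U = −1, so ξ = 138.4/1 = 138.4 mol/min.
Outlet amounts (n = n₀ + ν ξ):
  M: 607.9 − 1(138.4) = 469.5
  U: 219 − 1(138.4) = 80.58
  Q: 0 + 1(138.4) = 138.4
  R: 533.1 (inert)
Total out = 469.5 + 80.58 + 138.4 + 533.1 = 1222 mol/min.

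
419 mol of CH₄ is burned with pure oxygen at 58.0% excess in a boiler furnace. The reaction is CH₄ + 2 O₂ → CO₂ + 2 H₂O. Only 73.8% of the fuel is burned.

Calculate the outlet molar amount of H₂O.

Stoichiometric O₂ = 2 × 419 = 838 mol; O₂ fed = 838 × 1.580 = 1324 mol.
Fuel reacted = 0.738 × 419 → ξ = 309.2 mol.
Outlet (n = n₀ + ν ξ):
  CH₄: 419 − 1(309.2) = 109.8
  O₂: 1324 − 2(309.2) = 705.6
  CO₂: 0 + 1(309.2) = 309.2
  H₂O: 0 + 2(309.2) = 618.4

618 mol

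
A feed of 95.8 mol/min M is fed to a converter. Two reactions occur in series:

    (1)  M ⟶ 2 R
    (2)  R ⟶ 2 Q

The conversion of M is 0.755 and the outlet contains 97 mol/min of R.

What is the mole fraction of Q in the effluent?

0.442

Conversion of M: M consumed = 1ξ₁ = 0.755 × 95.8 → ξ₁ = 72.33 mol/min.
R balance: n_R = 0 + 2ξ₁ − 1ξ₂ = 97 → ξ₂ = (2·72.33 − 97)/1 = 47.66 mol/min.
Outlet amounts (n = n₀ + Σ ν·ξ):
  M: 95.8 − 1(72.33) = 23.47
  R: 0 + 2(72.33) − 1(47.66) = 97
  Q: 0 + 2(47.66) = 95.32
Total out = 215.8 mol/min; y_Q = 95.32 / 215.8 = 0.4417.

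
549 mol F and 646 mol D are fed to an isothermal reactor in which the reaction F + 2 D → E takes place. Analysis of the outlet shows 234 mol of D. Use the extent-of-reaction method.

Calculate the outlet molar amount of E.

For D: n = n₀ − 2ξ → 234 = 646 − 2ξ, giving ξ = 206 mol.
Outlet amounts (n = n₀ + ν ξ):
  F: 549 − 1(206) = 343
  D: 646 − 2(206) = 234
  E: 0 + 1(206) = 206

206 mol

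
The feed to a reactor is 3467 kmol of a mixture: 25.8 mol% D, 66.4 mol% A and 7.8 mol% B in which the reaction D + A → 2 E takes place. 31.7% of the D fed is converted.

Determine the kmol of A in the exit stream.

D reacted = 0.317 × 894.5 = 283.6 kmol; ν_D = −1, so ξ = 283.6/1 = 283.6 kmol.
Outlet amounts (n = n₀ + ν ξ):
  D: 894.5 − 1(283.6) = 610.9
  A: 2302 − 1(283.6) = 2019
  E: 0 + 2(283.6) = 567.1
  B: 270.4 (inert)

2020 kmol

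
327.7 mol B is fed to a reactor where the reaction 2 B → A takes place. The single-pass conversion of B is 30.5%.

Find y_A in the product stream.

B reacted = 0.305 × 327.7 = 99.95 mol; ν_B = −2, so ξ = 99.95/2 = 49.97 mol.
Outlet amounts (n = n₀ + ν ξ):
  B: 327.7 − 2(49.97) = 227.8
  A: 0 + 1(49.97) = 49.97
Total out = 277.7 mol; y_A = 49.97 / 277.7 = 0.1799.

0.18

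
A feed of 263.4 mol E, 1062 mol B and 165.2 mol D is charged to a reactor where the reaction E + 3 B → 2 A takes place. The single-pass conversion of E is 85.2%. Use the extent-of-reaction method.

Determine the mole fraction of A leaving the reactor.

0.431

E reacted = 0.852 × 263.4 = 224.4 mol; ν_E = −1, so ξ = 224.4/1 = 224.4 mol.
Outlet amounts (n = n₀ + ν ξ):
  E: 263.4 − 1(224.4) = 38.98
  B: 1062 − 3(224.4) = 388.7
  A: 0 + 2(224.4) = 448.8
  D: 165.2 (inert)
Total out = 1042 mol; y_A = 448.8 / 1042 = 0.4308.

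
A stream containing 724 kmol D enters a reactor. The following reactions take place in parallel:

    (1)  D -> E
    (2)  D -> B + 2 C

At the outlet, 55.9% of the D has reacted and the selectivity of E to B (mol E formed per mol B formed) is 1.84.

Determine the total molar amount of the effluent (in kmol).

Conversion of D: D consumed = 0.559 × 724 = 404.7 kmol = 1ξ₁ + 1ξ₂.
Selectivity: 1ξ₁ / (1ξ₂) = 1.84 → ξ₁ = 1.84 ξ₂.
Substitute: (1·1.84 + 1) ξ₂ = 404.7 → ξ₂ = 142.5 kmol, ξ₁ = 262.2 kmol.
Outlet amounts (n = n₀ + Σ ν·ξ):
  D: 724 − 1(262.2) − 1(142.5) = 319.3
  E: 0 + 1(262.2) = 262.2
  B: 0 + 1(142.5) = 142.5
  C: 0 + 2(142.5) = 285
Total out = 319.3 + 262.2 + 142.5 + 285 = 1009 kmol.

1010 kmol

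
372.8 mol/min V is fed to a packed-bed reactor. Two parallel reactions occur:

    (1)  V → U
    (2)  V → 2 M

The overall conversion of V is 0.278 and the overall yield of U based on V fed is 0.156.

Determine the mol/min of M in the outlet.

91 mol/min

Yield of U: 1ξ₁ / 372.8 = 0.156 → ξ₁ = 58.16 mol/min.
Conversion of V: 1ξ₁ + 1ξ₂ = 0.278 × 372.8 = 103.6 → ξ₂ = 45.48 mol/min.
Outlet amounts (n = n₀ + Σ ν·ξ):
  V: 372.8 − 1(58.16) − 1(45.48) = 269.2
  U: 0 + 1(58.16) = 58.16
  M: 0 + 2(45.48) = 90.96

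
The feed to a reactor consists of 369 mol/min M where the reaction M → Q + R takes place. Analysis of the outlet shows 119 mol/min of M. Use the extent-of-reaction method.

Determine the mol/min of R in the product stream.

250 mol/min

For M: n = n₀ − 1ξ → 119 = 369 − 1ξ, giving ξ = 250 mol/min.
Outlet amounts (n = n₀ + ν ξ):
  M: 369 − 1(250) = 119
  Q: 0 + 1(250) = 250
  R: 0 + 1(250) = 250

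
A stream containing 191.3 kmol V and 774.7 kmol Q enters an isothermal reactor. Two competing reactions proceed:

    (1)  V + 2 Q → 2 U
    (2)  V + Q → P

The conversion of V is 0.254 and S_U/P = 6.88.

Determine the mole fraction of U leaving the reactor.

0.0821

Conversion of V: V consumed = 0.254 × 191.3 = 48.59 kmol = 1ξ₁ + 1ξ₂.
Selectivity: 2ξ₁ / (1ξ₂) = 6.88 → ξ₁ = 3.44 ξ₂.
Substitute: (1·3.44 + 1) ξ₂ = 48.59 → ξ₂ = 10.94 kmol, ξ₁ = 37.65 kmol.
Outlet amounts (n = n₀ + Σ ν·ξ):
  V: 191.3 − 1(37.65) − 1(10.94) = 142.7
  Q: 774.7 − 2(37.65) − 1(10.94) = 688.5
  U: 0 + 2(37.65) = 75.29
  P: 0 + 1(10.94) = 10.94
Total out = 917.4 kmol; y_U = 75.29 / 917.4 = 0.08207.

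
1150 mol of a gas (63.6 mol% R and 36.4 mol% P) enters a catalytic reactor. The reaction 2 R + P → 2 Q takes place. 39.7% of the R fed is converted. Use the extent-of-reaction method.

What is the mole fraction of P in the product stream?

0.272

R reacted = 0.397 × 731.4 = 290.4 mol; ν_R = −2, so ξ = 290.4/2 = 145.2 mol.
Outlet amounts (n = n₀ + ν ξ):
  R: 731.4 − 2(145.2) = 441
  P: 418.6 − 1(145.2) = 273.4
  Q: 0 + 2(145.2) = 290.4
Total out = 1005 mol; y_P = 273.4 / 1005 = 0.2721.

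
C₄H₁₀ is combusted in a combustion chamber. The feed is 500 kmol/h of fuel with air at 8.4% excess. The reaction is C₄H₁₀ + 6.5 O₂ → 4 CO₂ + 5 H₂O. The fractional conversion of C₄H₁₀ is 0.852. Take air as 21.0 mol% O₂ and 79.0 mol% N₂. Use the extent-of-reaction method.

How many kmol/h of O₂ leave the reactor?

Stoichiometric O₂ = 6.5 × 500 = 3250 kmol/h; O₂ fed = 3250 × 1.084 = 3523 kmol/h.
N₂ fed = 3523 × 79/21 = 13250 kmol/h.
Fuel reacted = 0.852 × 500 → ξ = 426 kmol/h.
Outlet (n = n₀ + ν ξ):
  C₄H₁₀: 500 − 1(426) = 74
  O₂: 3523 − 6.5(426) = 754
  N₂: 13250 (inert)
  CO₂: 0 + 4(426) = 1704
  H₂O: 0 + 5(426) = 2130

754 kmol/h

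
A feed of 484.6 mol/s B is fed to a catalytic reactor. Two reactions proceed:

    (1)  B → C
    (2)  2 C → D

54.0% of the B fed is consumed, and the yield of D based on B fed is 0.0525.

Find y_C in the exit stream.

Conversion of B: B consumed = 1ξ₁ = 0.54 × 484.6 → ξ₁ = 261.7 mol/s.
Yield of D: 1ξ₂ / 484.6 = 0.0525 → ξ₂ = 25.44 mol/s.
Outlet amounts (n = n₀ + Σ ν·ξ):
  B: 484.6 − 1(261.7) = 222.9
  C: 0 + 1(261.7) − 2(25.44) = 210.8
  D: 0 + 1(25.44) = 25.44
Total out = 459.2 mol/s; y_C = 210.8 / 459.2 = 0.4591.

0.459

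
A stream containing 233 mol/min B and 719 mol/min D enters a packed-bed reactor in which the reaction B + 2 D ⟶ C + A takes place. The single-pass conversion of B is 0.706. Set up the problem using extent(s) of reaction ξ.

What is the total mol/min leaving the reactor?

B reacted = 0.706 × 233 = 164.5 mol/min; ν_B = −1, so ξ = 164.5/1 = 164.5 mol/min.
Outlet amounts (n = n₀ + ν ξ):
  B: 233 − 1(164.5) = 68.5
  D: 719 − 2(164.5) = 390
  C: 0 + 1(164.5) = 164.5
  A: 0 + 1(164.5) = 164.5
Total out = 68.5 + 390 + 164.5 + 164.5 = 787.5 mol/min.

788 mol/min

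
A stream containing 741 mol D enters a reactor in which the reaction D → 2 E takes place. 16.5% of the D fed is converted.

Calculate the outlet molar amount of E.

245 mol

D reacted = 0.165 × 741 = 122.3 mol; ν_D = −1, so ξ = 122.3/1 = 122.3 mol.
Outlet amounts (n = n₀ + ν ξ):
  D: 741 − 1(122.3) = 618.7
  E: 0 + 2(122.3) = 244.5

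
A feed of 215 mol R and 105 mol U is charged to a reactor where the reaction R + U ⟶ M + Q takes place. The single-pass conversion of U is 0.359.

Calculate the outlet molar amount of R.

177 mol

U reacted = 0.359 × 105 = 37.7 mol; ν_U = −1, so ξ = 37.7/1 = 37.7 mol.
Outlet amounts (n = n₀ + ν ξ):
  R: 215 − 1(37.7) = 177.3
  U: 105 − 1(37.7) = 67.31
  M: 0 + 1(37.7) = 37.7
  Q: 0 + 1(37.7) = 37.7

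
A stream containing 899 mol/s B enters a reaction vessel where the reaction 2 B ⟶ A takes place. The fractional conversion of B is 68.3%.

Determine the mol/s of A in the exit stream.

307 mol/s

B reacted = 0.683 × 899 = 614 mol/s; ν_B = −2, so ξ = 614/2 = 307 mol/s.
Outlet amounts (n = n₀ + ν ξ):
  B: 899 − 2(307) = 285
  A: 0 + 1(307) = 307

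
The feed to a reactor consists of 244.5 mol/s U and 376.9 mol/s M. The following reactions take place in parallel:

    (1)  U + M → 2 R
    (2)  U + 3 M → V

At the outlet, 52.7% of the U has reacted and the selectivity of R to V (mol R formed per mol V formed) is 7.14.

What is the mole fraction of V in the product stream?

Conversion of U: U consumed = 0.527 × 244.5 = 128.9 mol/s = 1ξ₁ + 1ξ₂.
Selectivity: 2ξ₁ / (1ξ₂) = 7.14 → ξ₁ = 3.57 ξ₂.
Substitute: (1·3.57 + 1) ξ₂ = 128.9 → ξ₂ = 28.2 mol/s, ξ₁ = 100.7 mol/s.
Outlet amounts (n = n₀ + Σ ν·ξ):
  U: 244.5 − 1(100.7) − 1(28.2) = 115.6
  M: 376.9 − 1(100.7) − 3(28.2) = 191.7
  R: 0 + 2(100.7) = 201.3
  V: 0 + 1(28.2) = 28.2
Total out = 536.8 mol/s; y_V = 28.2 / 536.8 = 0.05252.

0.0525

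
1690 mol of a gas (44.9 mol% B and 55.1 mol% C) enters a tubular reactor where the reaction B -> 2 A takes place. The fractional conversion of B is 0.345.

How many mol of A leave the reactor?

B reacted = 0.345 × 758.8 = 261.8 mol; ν_B = −1, so ξ = 261.8/1 = 261.8 mol.
Outlet amounts (n = n₀ + ν ξ):
  B: 758.8 − 1(261.8) = 497
  A: 0 + 2(261.8) = 523.6
  C: 931.2 (inert)

524 mol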